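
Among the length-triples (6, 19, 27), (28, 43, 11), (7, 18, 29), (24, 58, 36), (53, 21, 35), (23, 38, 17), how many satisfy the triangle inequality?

(6,19,27): 6+19 ≤ 27 → not valid
(11,28,43): 11+28 ≤ 43 → not valid
(7,18,29): 7+18 ≤ 29 → not valid
(24,36,58): 24+36 > 58 → valid
(21,35,53): 21+35 > 53 → valid
(17,23,38): 17+23 > 38 → valid
3 of the 6 triples form a triangle.

3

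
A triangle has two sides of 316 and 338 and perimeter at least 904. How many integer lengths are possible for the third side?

404

Triangle inequality: 22 < x < 654. Perimeter ≥ 904 gives x ≥ 904 − 316 − 338 = 250.
So 250 ≤ x < 654; integers 250 through 653: 404 values.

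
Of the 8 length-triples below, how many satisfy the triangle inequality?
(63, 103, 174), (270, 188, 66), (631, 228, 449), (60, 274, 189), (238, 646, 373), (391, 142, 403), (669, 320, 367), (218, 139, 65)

(63,103,174): 63+103 ≤ 174 → not valid
(66,188,270): 66+188 ≤ 270 → not valid
(228,449,631): 228+449 > 631 → valid
(60,189,274): 60+189 ≤ 274 → not valid
(238,373,646): 238+373 ≤ 646 → not valid
(142,391,403): 142+391 > 403 → valid
(320,367,669): 320+367 > 669 → valid
(65,139,218): 65+139 ≤ 218 → not valid
3 of the 8 triples form a triangle.

3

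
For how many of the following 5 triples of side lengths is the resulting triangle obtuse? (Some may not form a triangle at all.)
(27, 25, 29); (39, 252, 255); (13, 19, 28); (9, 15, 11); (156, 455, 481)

(27,25,29): 25²+27² = 1354 > 841 = 29² → acute
(39,252,255): 39²+252² = 65025 = 255² → right
(13,19,28): 13²+19² = 530 < 784 = 28² → obtuse
(9,15,11): 9²+11² = 202 < 225 = 15² → obtuse
(156,455,481): 156²+455² = 231361 = 481² → right
2 of the 5 are obtuse.

2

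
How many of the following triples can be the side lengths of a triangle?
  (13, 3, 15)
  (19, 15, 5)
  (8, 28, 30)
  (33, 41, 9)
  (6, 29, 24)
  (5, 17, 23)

(3,13,15): 3+13 > 15 → valid
(5,15,19): 5+15 > 19 → valid
(8,28,30): 8+28 > 30 → valid
(9,33,41): 9+33 > 41 → valid
(6,24,29): 6+24 > 29 → valid
(5,17,23): 5+17 ≤ 23 → not valid
5 of the 6 triples form a triangle.

5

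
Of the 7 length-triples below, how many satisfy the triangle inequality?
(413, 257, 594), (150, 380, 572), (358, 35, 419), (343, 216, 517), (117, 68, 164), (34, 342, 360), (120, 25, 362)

(257,413,594): 257+413 > 594 → valid
(150,380,572): 150+380 ≤ 572 → not valid
(35,358,419): 35+358 ≤ 419 → not valid
(216,343,517): 216+343 > 517 → valid
(68,117,164): 68+117 > 164 → valid
(34,342,360): 34+342 > 360 → valid
(25,120,362): 25+120 ≤ 362 → not valid
4 of the 7 triples form a triangle.

4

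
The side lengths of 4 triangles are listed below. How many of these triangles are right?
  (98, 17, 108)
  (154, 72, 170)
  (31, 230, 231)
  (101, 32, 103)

(98,17,108): 17²+98² = 9893 < 11664 = 108² → obtuse
(154,72,170): 72²+154² = 28900 = 170² → right
(31,230,231): 31²+230² = 53861 > 53361 = 231² → acute
(101,32,103): 32²+101² = 11225 > 10609 = 103² → acute
1 of the 4 is right.

1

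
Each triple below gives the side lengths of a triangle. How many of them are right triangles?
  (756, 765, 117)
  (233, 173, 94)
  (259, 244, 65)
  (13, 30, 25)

1

(756,765,117): 117²+756² = 585225 = 765² → right
(233,173,94): 94²+173² = 38765 < 54289 = 233² → obtuse
(259,244,65): 65²+244² = 63761 < 67081 = 259² → obtuse
(13,30,25): 13²+25² = 794 < 900 = 30² → obtuse
1 of the 4 is right.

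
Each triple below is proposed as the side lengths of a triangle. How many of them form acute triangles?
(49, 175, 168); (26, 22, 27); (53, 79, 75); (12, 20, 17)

(49,175,168): 49²+168² = 30625 = 175² → right
(26,22,27): 22²+26² = 1160 > 729 = 27² → acute
(53,79,75): 53²+75² = 8434 > 6241 = 79² → acute
(12,20,17): 12²+17² = 433 > 400 = 20² → acute
3 of the 4 are acute.

3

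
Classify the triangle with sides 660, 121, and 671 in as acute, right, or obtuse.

right

Compare the square of the longest side to the sum of squares of the other two: 121² + 660² = 450241 = 671².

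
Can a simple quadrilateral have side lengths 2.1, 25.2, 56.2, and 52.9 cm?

Yes

A quadrilateral exists iff every side is shorter than the sum of the others — equivalently, the longest side is less than the sum of the rest.
Longest side 56.2 < 80.2 (sum of the remaining 3), so yes.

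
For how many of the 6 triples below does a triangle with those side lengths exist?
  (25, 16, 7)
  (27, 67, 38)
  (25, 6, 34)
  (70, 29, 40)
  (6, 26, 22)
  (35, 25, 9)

1

(7,16,25): 7+16 ≤ 25 → not valid
(27,38,67): 27+38 ≤ 67 → not valid
(6,25,34): 6+25 ≤ 34 → not valid
(29,40,70): 29+40 ≤ 70 → not valid
(6,22,26): 6+22 > 26 → valid
(9,25,35): 9+25 ≤ 35 → not valid
1 of the 6 triples forms a triangle.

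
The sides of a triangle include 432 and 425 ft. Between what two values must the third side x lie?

7 < x < 857 (ft)

By the triangle inequality, x must be less than 432 + 425 = 857 and greater than |432 − 425| = 7.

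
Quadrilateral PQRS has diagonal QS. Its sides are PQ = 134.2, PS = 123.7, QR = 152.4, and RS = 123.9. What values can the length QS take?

From triangle PQS: |134.2 − 123.7| < QS < 134.2 + 123.7, i.e. 10.5 < QS < 257.9.
From triangle RQS: 28.5 < QS < 276.3.
Both must hold, so QS lies in the intersection.

28.5 < QS < 257.9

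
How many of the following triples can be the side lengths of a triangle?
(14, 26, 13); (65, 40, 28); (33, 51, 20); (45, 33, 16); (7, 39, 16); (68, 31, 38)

(13,14,26): 13+14 > 26 → valid
(28,40,65): 28+40 > 65 → valid
(20,33,51): 20+33 > 51 → valid
(16,33,45): 16+33 > 45 → valid
(7,16,39): 7+16 ≤ 39 → not valid
(31,38,68): 31+38 > 68 → valid
5 of the 6 triples form a triangle.

5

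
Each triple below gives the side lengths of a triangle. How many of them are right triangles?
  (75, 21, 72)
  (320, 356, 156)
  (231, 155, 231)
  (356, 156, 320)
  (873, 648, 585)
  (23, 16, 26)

4

(75,21,72): 21²+72² = 5625 = 75² → right
(320,356,156): 156²+320² = 126736 = 356² → right
(231,155,231): 155²+231² = 77386 > 53361 = 231² → acute
(356,156,320): 156²+320² = 126736 = 356² → right
(873,648,585): 585²+648² = 762129 = 873² → right
(23,16,26): 16²+23² = 785 > 676 = 26² → acute
4 of the 6 are right.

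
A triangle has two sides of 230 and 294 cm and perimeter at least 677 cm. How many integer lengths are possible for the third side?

371

Triangle inequality: 64 < x < 524. Perimeter ≥ 677 gives x ≥ 677 − 230 − 294 = 153.
So 153 ≤ x < 524; integers 153 through 523: 371 values.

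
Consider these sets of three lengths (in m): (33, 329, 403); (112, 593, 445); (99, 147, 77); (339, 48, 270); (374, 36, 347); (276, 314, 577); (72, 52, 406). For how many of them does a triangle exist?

3

(33,329,403): 33+329 ≤ 403 → not valid
(112,445,593): 112+445 ≤ 593 → not valid
(77,99,147): 77+99 > 147 → valid
(48,270,339): 48+270 ≤ 339 → not valid
(36,347,374): 36+347 > 374 → valid
(276,314,577): 276+314 > 577 → valid
(52,72,406): 52+72 ≤ 406 → not valid
3 of the 7 triples form a triangle.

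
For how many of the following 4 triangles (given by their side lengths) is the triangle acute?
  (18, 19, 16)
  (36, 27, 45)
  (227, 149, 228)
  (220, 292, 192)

(18,19,16): 16²+18² = 580 > 361 = 19² → acute
(36,27,45): 27²+36² = 2025 = 45² → right
(227,149,228): 149²+227² = 73730 > 51984 = 228² → acute
(220,292,192): 192²+220² = 85264 = 292² → right
2 of the 4 are acute.

2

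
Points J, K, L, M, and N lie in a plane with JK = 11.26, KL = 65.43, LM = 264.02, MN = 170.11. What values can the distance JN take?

17.22 ≤ JN ≤ 510.82

The maximum is all hops collinear in one direction: 11.26 + 65.43 + 264.02 + 170.11 = 510.82.
The longest hop is 264.02; the others sum to 246.80. Folding the others back against it leaves at least 264.02 − 246.80 = 17.22.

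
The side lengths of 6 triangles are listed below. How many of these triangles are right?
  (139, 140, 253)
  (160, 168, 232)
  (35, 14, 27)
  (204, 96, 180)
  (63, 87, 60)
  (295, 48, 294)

3

(139,140,253): 139²+140² = 38921 < 64009 = 253² → obtuse
(160,168,232): 160²+168² = 53824 = 232² → right
(35,14,27): 14²+27² = 925 < 1225 = 35² → obtuse
(204,96,180): 96²+180² = 41616 = 204² → right
(63,87,60): 60²+63² = 7569 = 87² → right
(295,48,294): 48²+294² = 88740 > 87025 = 295² → acute
3 of the 6 are right.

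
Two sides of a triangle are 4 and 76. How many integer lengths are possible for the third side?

7

The third side lies in the open interval (72, 80).
Integers from 73 to 79 inclusive: 79 − 73 + 1 = 7.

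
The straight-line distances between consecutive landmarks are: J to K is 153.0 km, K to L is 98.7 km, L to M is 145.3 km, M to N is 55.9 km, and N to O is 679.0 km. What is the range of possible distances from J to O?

226.1 ≤ JO ≤ 1131.9 km

The maximum is all hops collinear in one direction: 153.0 + 98.7 + 145.3 + 55.9 + 679.0 = 1131.9.
The longest hop is 679.0; the others sum to 452.9. Folding the others back against it leaves at least 679.0 − 452.9 = 226.1.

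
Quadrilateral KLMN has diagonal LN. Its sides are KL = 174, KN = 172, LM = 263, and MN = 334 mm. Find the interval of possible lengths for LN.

From triangle KLN: |174 − 172| < LN < 174 + 172, i.e. 2 < LN < 346.
From triangle MLN: 71 < LN < 597.
Both must hold, so LN lies in the intersection.

71 < LN < 346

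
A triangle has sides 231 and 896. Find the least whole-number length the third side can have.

The third side must be strictly greater than |231 − 896| = 665.
The smallest integer above 665 is 666.

666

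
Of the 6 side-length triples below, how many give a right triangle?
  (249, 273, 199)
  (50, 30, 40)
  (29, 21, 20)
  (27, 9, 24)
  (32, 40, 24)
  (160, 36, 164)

(249,273,199): 199²+249² = 101602 > 74529 = 273² → acute
(50,30,40): 30²+40² = 2500 = 50² → right
(29,21,20): 20²+21² = 841 = 29² → right
(27,9,24): 9²+24² = 657 < 729 = 27² → obtuse
(32,40,24): 24²+32² = 1600 = 40² → right
(160,36,164): 36²+160² = 26896 = 164² → right
4 of the 6 are right.

4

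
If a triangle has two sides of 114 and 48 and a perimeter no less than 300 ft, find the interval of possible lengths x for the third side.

Triangle inequality alone gives 66 < x < 162.
The perimeter condition gives x ≥ 300 − 114 − 48 = 138.
Intersecting the two: 138 ≤ x < 162.

138 ≤ x < 162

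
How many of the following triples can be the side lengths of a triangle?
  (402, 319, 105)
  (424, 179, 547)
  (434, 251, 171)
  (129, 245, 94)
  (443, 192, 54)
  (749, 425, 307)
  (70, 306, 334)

3

(105,319,402): 105+319 > 402 → valid
(179,424,547): 179+424 > 547 → valid
(171,251,434): 171+251 ≤ 434 → not valid
(94,129,245): 94+129 ≤ 245 → not valid
(54,192,443): 54+192 ≤ 443 → not valid
(307,425,749): 307+425 ≤ 749 → not valid
(70,306,334): 70+306 > 334 → valid
3 of the 7 triples form a triangle.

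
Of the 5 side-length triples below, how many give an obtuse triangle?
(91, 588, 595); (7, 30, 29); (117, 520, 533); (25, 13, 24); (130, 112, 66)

(91,588,595): 91²+588² = 354025 = 595² → right
(7,30,29): 7²+29² = 890 < 900 = 30² → obtuse
(117,520,533): 117²+520² = 284089 = 533² → right
(25,13,24): 13²+24² = 745 > 625 = 25² → acute
(130,112,66): 66²+112² = 16900 = 130² → right
1 of the 5 is obtuse.

1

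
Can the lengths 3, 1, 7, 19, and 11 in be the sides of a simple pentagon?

Yes

A pentagon exists iff every side is shorter than the sum of the others — equivalently, the longest side is less than the sum of the rest.
Longest side 19 < 22 (sum of the remaining 4), so yes.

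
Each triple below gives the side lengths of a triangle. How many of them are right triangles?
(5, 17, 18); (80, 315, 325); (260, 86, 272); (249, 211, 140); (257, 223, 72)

1

(5,17,18): 5²+17² = 314 < 324 = 18² → obtuse
(80,315,325): 80²+315² = 105625 = 325² → right
(260,86,272): 86²+260² = 74996 > 73984 = 272² → acute
(249,211,140): 140²+211² = 64121 > 62001 = 249² → acute
(257,223,72): 72²+223² = 54913 < 66049 = 257² → obtuse
1 of the 5 is right.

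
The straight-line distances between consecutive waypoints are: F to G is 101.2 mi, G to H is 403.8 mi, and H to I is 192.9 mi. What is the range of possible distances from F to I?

The maximum is all hops collinear in one direction: 101.2 + 403.8 + 192.9 = 697.9.
The longest hop is 403.8; the others sum to 294.1. Folding the others back against it leaves at least 403.8 − 294.1 = 109.7.

109.7 ≤ FI ≤ 697.9 mi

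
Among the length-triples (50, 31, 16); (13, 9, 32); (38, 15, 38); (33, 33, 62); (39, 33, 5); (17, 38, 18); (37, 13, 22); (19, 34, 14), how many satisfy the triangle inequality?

(16,31,50): 16+31 ≤ 50 → not valid
(9,13,32): 9+13 ≤ 32 → not valid
(15,38,38): 15+38 > 38 → valid
(33,33,62): 33+33 > 62 → valid
(5,33,39): 5+33 ≤ 39 → not valid
(17,18,38): 17+18 ≤ 38 → not valid
(13,22,37): 13+22 ≤ 37 → not valid
(14,19,34): 14+19 ≤ 34 → not valid
2 of the 8 triples form a triangle.

2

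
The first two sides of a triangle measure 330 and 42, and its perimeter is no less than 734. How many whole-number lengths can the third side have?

Triangle inequality: 288 < x < 372. Perimeter ≥ 734 gives x ≥ 734 − 330 − 42 = 362.
So 362 ≤ x < 372; integers 362 through 371: 10 values.

10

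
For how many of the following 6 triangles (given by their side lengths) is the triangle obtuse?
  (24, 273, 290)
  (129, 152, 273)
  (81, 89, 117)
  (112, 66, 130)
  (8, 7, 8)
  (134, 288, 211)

3

(24,273,290): 24²+273² = 75105 < 84100 = 290² → obtuse
(129,152,273): 129²+152² = 39745 < 74529 = 273² → obtuse
(81,89,117): 81²+89² = 14482 > 13689 = 117² → acute
(112,66,130): 66²+112² = 16900 = 130² → right
(8,7,8): 7²+8² = 113 > 64 = 8² → acute
(134,288,211): 134²+211² = 62477 < 82944 = 288² → obtuse
3 of the 6 are obtuse.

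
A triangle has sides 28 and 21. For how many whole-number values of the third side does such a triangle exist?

41

The third side lies in the open interval (7, 49).
Integers from 8 to 48 inclusive: 48 − 8 + 1 = 41.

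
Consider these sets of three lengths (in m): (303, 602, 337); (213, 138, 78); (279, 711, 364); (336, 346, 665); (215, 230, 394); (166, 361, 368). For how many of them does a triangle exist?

5

(303,337,602): 303+337 > 602 → valid
(78,138,213): 78+138 > 213 → valid
(279,364,711): 279+364 ≤ 711 → not valid
(336,346,665): 336+346 > 665 → valid
(215,230,394): 215+230 > 394 → valid
(166,361,368): 166+361 > 368 → valid
5 of the 6 triples form a triangle.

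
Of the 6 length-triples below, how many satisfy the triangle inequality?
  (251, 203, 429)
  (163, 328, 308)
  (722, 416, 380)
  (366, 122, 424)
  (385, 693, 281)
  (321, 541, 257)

(203,251,429): 203+251 > 429 → valid
(163,308,328): 163+308 > 328 → valid
(380,416,722): 380+416 > 722 → valid
(122,366,424): 122+366 > 424 → valid
(281,385,693): 281+385 ≤ 693 → not valid
(257,321,541): 257+321 > 541 → valid
5 of the 6 triples form a triangle.

5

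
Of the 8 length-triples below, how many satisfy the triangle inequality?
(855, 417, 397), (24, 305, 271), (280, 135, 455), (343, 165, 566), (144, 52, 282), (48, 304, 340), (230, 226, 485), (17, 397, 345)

(397,417,855): 397+417 ≤ 855 → not valid
(24,271,305): 24+271 ≤ 305 → not valid
(135,280,455): 135+280 ≤ 455 → not valid
(165,343,566): 165+343 ≤ 566 → not valid
(52,144,282): 52+144 ≤ 282 → not valid
(48,304,340): 48+304 > 340 → valid
(226,230,485): 226+230 ≤ 485 → not valid
(17,345,397): 17+345 ≤ 397 → not valid
1 of the 8 triples forms a triangle.

1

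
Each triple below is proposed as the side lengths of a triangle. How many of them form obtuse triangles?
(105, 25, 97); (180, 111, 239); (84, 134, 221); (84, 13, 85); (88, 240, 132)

(105,25,97): 25²+97² = 10034 < 11025 = 105² → obtuse
(180,111,239): 111²+180² = 44721 < 57121 = 239² → obtuse
(84,134,221): 84+134 ≤ 221, not a triangle
(84,13,85): 13²+84² = 7225 = 85² → right
(88,240,132): 88+132 ≤ 240, not a triangle
2 of the 5 are obtuse.

2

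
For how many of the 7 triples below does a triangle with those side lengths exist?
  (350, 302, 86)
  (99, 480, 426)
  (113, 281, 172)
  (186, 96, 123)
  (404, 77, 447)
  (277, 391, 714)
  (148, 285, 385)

(86,302,350): 86+302 > 350 → valid
(99,426,480): 99+426 > 480 → valid
(113,172,281): 113+172 > 281 → valid
(96,123,186): 96+123 > 186 → valid
(77,404,447): 77+404 > 447 → valid
(277,391,714): 277+391 ≤ 714 → not valid
(148,285,385): 148+285 > 385 → valid
6 of the 7 triples form a triangle.

6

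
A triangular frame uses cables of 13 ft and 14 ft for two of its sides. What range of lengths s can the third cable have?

By the triangle inequality, s must be less than 13 + 14 = 27 and greater than |13 − 14| = 1.

1 < s < 27 (ft)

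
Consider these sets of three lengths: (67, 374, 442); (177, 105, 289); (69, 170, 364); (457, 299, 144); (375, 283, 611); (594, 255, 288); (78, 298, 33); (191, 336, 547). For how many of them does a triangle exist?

(67,374,442): 67+374 ≤ 442 → not valid
(105,177,289): 105+177 ≤ 289 → not valid
(69,170,364): 69+170 ≤ 364 → not valid
(144,299,457): 144+299 ≤ 457 → not valid
(283,375,611): 283+375 > 611 → valid
(255,288,594): 255+288 ≤ 594 → not valid
(33,78,298): 33+78 ≤ 298 → not valid
(191,336,547): 191+336 ≤ 547 → not valid
1 of the 8 triples forms a triangle.

1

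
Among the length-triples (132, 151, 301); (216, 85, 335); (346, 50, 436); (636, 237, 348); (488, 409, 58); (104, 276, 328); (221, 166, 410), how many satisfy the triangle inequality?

1

(132,151,301): 132+151 ≤ 301 → not valid
(85,216,335): 85+216 ≤ 335 → not valid
(50,346,436): 50+346 ≤ 436 → not valid
(237,348,636): 237+348 ≤ 636 → not valid
(58,409,488): 58+409 ≤ 488 → not valid
(104,276,328): 104+276 > 328 → valid
(166,221,410): 166+221 ≤ 410 → not valid
1 of the 7 triples forms a triangle.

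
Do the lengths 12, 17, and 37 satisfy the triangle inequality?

The longest side is 37, but the other two sum to only 29.
29 < 37, so the triangle inequality fails.

No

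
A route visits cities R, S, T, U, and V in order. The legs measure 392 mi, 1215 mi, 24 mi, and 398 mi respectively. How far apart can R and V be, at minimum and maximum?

401 ≤ RV ≤ 2029 mi

The maximum is all hops collinear in one direction: 392 + 1215 + 24 + 398 = 2029.
The longest hop is 1215; the others sum to 814. Folding the others back against it leaves at least 1215 − 814 = 401.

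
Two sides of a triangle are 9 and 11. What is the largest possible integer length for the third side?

19

The third side must be strictly less than 9 + 11 = 20.
The largest integer below 20 is 19.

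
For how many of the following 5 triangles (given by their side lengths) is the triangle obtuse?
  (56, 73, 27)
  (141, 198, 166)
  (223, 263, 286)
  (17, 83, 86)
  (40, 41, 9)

(56,73,27): 27²+56² = 3865 < 5329 = 73² → obtuse
(141,198,166): 141²+166² = 47437 > 39204 = 198² → acute
(223,263,286): 223²+263² = 118898 > 81796 = 286² → acute
(17,83,86): 17²+83² = 7178 < 7396 = 86² → obtuse
(40,41,9): 9²+40² = 1681 = 41² → right
2 of the 5 are obtuse.

2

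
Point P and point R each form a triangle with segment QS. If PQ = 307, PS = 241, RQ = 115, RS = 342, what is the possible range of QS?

227 < QS < 457

From triangle PQS: |307 − 241| < QS < 307 + 241, i.e. 66 < QS < 548.
From triangle RQS: 227 < QS < 457.
Both must hold, so QS lies in the intersection.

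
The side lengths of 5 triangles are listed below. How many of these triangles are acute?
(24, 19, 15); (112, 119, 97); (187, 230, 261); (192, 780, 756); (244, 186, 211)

4

(24,19,15): 15²+19² = 586 > 576 = 24² → acute
(112,119,97): 97²+112² = 21953 > 14161 = 119² → acute
(187,230,261): 187²+230² = 87869 > 68121 = 261² → acute
(192,780,756): 192²+756² = 608400 = 780² → right
(244,186,211): 186²+211² = 79117 > 59536 = 244² → acute
4 of the 5 are acute.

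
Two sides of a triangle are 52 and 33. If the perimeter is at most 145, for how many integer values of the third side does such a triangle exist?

Triangle inequality: 19 < x < 85. Perimeter ≤ 145 gives x ≤ 145 − 52 − 33 = 60.
So 19 < x ≤ 60; integers 20 through 60: 41 values.

41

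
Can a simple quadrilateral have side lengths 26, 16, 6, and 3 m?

For a quadrilateral, each side must be shorter than the sum of the others.
Here the longest side is 26, but the remaining 3 sides sum to only 25.

No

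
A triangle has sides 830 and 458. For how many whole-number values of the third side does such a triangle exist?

The third side lies in the open interval (372, 1288).
Integers from 373 to 1287 inclusive: 1287 − 373 + 1 = 915.

915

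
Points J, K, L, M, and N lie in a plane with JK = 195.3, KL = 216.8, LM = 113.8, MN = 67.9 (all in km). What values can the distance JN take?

0 ≤ JN ≤ 593.8 km

The maximum is all hops collinear in one direction: 195.3 + 216.8 + 113.8 + 67.9 = 593.8.
The longest hop is 216.8; the others sum to 377.0. Since 216.8 ≤ 377.0, the path can fold back on itself completely, so the minimum distance is 0.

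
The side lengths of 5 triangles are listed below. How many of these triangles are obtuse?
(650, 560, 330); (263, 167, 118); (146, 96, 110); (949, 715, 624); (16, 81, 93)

(650,560,330): 330²+560² = 422500 = 650² → right
(263,167,118): 118²+167² = 41813 < 69169 = 263² → obtuse
(146,96,110): 96²+110² = 21316 = 146² → right
(949,715,624): 624²+715² = 900601 = 949² → right
(16,81,93): 16²+81² = 6817 < 8649 = 93² → obtuse
2 of the 5 are obtuse.

2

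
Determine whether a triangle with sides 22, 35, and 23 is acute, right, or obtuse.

obtuse

Compare the square of the longest side to the sum of squares of the other two: 22² + 23² = 1013 < 1225 = 35².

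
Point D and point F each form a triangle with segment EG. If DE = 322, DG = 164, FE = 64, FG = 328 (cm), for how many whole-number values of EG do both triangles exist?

From triangle DEG: 158 < EG < 486.
From triangle FEG: 264 < EG < 392.
Intersection: 264 < EG < 392, so integers 265 through 391: 127 values.

127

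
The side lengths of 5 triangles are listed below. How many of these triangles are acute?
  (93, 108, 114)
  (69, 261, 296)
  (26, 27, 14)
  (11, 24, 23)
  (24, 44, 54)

3

(93,108,114): 93²+108² = 20313 > 12996 = 114² → acute
(69,261,296): 69²+261² = 72882 < 87616 = 296² → obtuse
(26,27,14): 14²+26² = 872 > 729 = 27² → acute
(11,24,23): 11²+23² = 650 > 576 = 24² → acute
(24,44,54): 24²+44² = 2512 < 2916 = 54² → obtuse
3 of the 5 are acute.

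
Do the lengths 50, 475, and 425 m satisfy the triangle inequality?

No

The two shorter sides sum to 475, exactly equal to the longest side 475.
That gives only a degenerate (flat) triangle — the inequality must be strict.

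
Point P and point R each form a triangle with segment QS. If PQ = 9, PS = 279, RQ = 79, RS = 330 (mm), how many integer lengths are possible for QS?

17

From triangle PQS: 270 < QS < 288.
From triangle RQS: 251 < QS < 409.
Intersection: 270 < QS < 288, so integers 271 through 287: 17 values.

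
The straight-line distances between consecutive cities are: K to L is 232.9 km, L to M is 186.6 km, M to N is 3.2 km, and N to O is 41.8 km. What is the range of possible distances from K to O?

1.3 ≤ KO ≤ 464.5 km

The maximum is all hops collinear in one direction: 232.9 + 186.6 + 3.2 + 41.8 = 464.5.
The longest hop is 232.9; the others sum to 231.6. Folding the others back against it leaves at least 232.9 − 231.6 = 1.3.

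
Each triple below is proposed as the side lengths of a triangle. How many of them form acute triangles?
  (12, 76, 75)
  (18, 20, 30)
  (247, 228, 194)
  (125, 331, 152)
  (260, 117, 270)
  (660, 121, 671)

2

(12,76,75): 12²+75² = 5769 < 5776 = 76² → obtuse
(18,20,30): 18²+20² = 724 < 900 = 30² → obtuse
(247,228,194): 194²+228² = 89620 > 61009 = 247² → acute
(125,331,152): 125+152 ≤ 331, not a triangle
(260,117,270): 117²+260² = 81289 > 72900 = 270² → acute
(660,121,671): 121²+660² = 450241 = 671² → right
2 of the 6 are acute.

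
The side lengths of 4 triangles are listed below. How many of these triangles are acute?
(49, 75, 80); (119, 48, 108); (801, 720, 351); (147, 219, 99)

(49,75,80): 49²+75² = 8026 > 6400 = 80² → acute
(119,48,108): 48²+108² = 13968 < 14161 = 119² → obtuse
(801,720,351): 351²+720² = 641601 = 801² → right
(147,219,99): 99²+147² = 31410 < 47961 = 219² → obtuse
1 of the 4 is acute.

1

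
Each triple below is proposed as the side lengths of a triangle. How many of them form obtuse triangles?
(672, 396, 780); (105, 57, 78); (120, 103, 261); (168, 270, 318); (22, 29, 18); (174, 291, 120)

3

(672,396,780): 396²+672² = 608400 = 780² → right
(105,57,78): 57²+78² = 9333 < 11025 = 105² → obtuse
(120,103,261): 103+120 ≤ 261, not a triangle
(168,270,318): 168²+270² = 101124 = 318² → right
(22,29,18): 18²+22² = 808 < 841 = 29² → obtuse
(174,291,120): 120²+174² = 44676 < 84681 = 291² → obtuse
3 of the 6 are obtuse.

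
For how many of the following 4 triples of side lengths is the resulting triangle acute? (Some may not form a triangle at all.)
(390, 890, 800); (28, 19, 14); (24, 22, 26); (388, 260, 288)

1

(390,890,800): 390²+800² = 792100 = 890² → right
(28,19,14): 14²+19² = 557 < 784 = 28² → obtuse
(24,22,26): 22²+24² = 1060 > 676 = 26² → acute
(388,260,288): 260²+288² = 150544 = 388² → right
1 of the 4 is acute.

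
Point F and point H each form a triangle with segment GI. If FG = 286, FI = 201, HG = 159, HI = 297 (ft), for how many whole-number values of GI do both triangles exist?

From triangle FGI: 85 < GI < 487.
From triangle HGI: 138 < GI < 456.
Intersection: 138 < GI < 456, so integers 139 through 455: 317 values.

317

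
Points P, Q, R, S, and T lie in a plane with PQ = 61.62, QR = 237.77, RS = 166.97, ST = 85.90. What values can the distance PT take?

0 ≤ PT ≤ 552.26

The maximum is all hops collinear in one direction: 61.62 + 237.77 + 166.97 + 85.90 = 552.26.
The longest hop is 237.77; the others sum to 314.49. Since 237.77 ≤ 314.49, the path can fold back on itself completely, so the minimum distance is 0.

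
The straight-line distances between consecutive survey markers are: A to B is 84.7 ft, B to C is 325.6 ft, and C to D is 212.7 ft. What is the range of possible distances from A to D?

28.2 ≤ AD ≤ 623.0 ft

The maximum is all hops collinear in one direction: 84.7 + 325.6 + 212.7 = 623.0.
The longest hop is 325.6; the others sum to 297.4. Folding the others back against it leaves at least 325.6 − 297.4 = 28.2.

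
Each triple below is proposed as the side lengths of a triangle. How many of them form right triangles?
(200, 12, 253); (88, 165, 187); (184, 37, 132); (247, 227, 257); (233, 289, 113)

(200,12,253): 12+200 ≤ 253, not a triangle
(88,165,187): 88²+165² = 34969 = 187² → right
(184,37,132): 37+132 ≤ 184, not a triangle
(247,227,257): 227²+247² = 112538 > 66049 = 257² → acute
(233,289,113): 113²+233² = 67058 < 83521 = 289² → obtuse
1 of the 5 is right.

1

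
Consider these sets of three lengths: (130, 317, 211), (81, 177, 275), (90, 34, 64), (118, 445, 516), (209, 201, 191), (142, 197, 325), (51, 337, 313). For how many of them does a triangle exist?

6

(130,211,317): 130+211 > 317 → valid
(81,177,275): 81+177 ≤ 275 → not valid
(34,64,90): 34+64 > 90 → valid
(118,445,516): 118+445 > 516 → valid
(191,201,209): 191+201 > 209 → valid
(142,197,325): 142+197 > 325 → valid
(51,313,337): 51+313 > 337 → valid
6 of the 7 triples form a triangle.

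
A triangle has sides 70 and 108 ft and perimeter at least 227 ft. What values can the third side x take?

Triangle inequality alone gives 38 < x < 178.
The perimeter condition gives x ≥ 227 − 70 − 108 = 49.
Intersecting the two: 49 ≤ x < 178.

49 ≤ x < 178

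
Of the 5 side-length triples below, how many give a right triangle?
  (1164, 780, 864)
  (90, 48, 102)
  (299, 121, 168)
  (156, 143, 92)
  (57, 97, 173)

(1164,780,864): 780²+864² = 1354896 = 1164² → right
(90,48,102): 48²+90² = 10404 = 102² → right
(299,121,168): 121+168 ≤ 299, not a triangle
(156,143,92): 92²+143² = 28913 > 24336 = 156² → acute
(57,97,173): 57+97 ≤ 173, not a triangle
2 of the 5 are right.

2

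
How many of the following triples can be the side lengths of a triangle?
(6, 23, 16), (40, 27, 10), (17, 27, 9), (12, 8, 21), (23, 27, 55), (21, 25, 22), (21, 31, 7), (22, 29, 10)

2

(6,16,23): 6+16 ≤ 23 → not valid
(10,27,40): 10+27 ≤ 40 → not valid
(9,17,27): 9+17 ≤ 27 → not valid
(8,12,21): 8+12 ≤ 21 → not valid
(23,27,55): 23+27 ≤ 55 → not valid
(21,22,25): 21+22 > 25 → valid
(7,21,31): 7+21 ≤ 31 → not valid
(10,22,29): 10+22 > 29 → valid
2 of the 8 triples form a triangle.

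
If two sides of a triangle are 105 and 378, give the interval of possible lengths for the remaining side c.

273 < c < 483

By the triangle inequality, c must be less than 105 + 378 = 483 and greater than |105 − 378| = 273.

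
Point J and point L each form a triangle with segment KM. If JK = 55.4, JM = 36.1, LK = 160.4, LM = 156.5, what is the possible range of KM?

19.3 < KM < 91.5

From triangle JKM: |55.4 − 36.1| < KM < 55.4 + 36.1, i.e. 19.3 < KM < 91.5.
From triangle LKM: 3.9 < KM < 316.9.
Both must hold, so KM lies in the intersection.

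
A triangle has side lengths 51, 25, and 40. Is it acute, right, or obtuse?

obtuse

Compare the square of the longest side to the sum of squares of the other two: 25² + 40² = 2225 < 2601 = 51².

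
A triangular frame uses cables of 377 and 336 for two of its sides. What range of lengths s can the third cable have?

41 < s < 713

By the triangle inequality, s must be less than 377 + 336 = 713 and greater than |377 − 336| = 41.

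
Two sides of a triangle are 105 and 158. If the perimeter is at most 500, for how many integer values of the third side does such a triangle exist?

184

Triangle inequality: 53 < x < 263. Perimeter ≤ 500 gives x ≤ 500 − 105 − 158 = 237.
So 53 < x ≤ 237; integers 54 through 237: 184 values.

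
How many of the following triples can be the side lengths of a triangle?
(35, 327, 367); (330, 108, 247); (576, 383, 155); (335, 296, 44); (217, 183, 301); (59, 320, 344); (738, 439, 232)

(35,327,367): 35+327 ≤ 367 → not valid
(108,247,330): 108+247 > 330 → valid
(155,383,576): 155+383 ≤ 576 → not valid
(44,296,335): 44+296 > 335 → valid
(183,217,301): 183+217 > 301 → valid
(59,320,344): 59+320 > 344 → valid
(232,439,738): 232+439 ≤ 738 → not valid
4 of the 7 triples form a triangle.

4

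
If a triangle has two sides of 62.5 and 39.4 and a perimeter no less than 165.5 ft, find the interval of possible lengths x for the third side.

Triangle inequality alone gives 23.1 < x < 101.9.
The perimeter condition gives x ≥ 165.5 − 62.5 − 39.4 = 63.6.
Intersecting the two: 63.6 ≤ x < 101.9.

63.6 ≤ x < 101.9 ft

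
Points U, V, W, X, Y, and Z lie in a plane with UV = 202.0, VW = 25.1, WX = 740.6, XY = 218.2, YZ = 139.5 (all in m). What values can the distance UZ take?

155.8 ≤ UZ ≤ 1325.4 m

The maximum is all hops collinear in one direction: 202.0 + 25.1 + 740.6 + 218.2 + 139.5 = 1325.4.
The longest hop is 740.6; the others sum to 584.8. Folding the others back against it leaves at least 740.6 − 584.8 = 155.8.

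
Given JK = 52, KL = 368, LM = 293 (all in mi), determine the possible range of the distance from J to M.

The maximum is all hops collinear in one direction: 52 + 368 + 293 = 713.
The longest hop is 368; the others sum to 345. Folding the others back against it leaves at least 368 − 345 = 23.

23 ≤ JM ≤ 713 mi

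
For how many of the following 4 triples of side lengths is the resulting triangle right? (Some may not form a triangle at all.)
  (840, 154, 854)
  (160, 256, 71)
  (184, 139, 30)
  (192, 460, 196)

1

(840,154,854): 154²+840² = 729316 = 854² → right
(160,256,71): 71+160 ≤ 256, not a triangle
(184,139,30): 30+139 ≤ 184, not a triangle
(192,460,196): 192+196 ≤ 460, not a triangle
1 of the 4 is right.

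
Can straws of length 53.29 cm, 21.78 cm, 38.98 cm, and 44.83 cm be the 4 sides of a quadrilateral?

Yes

A quadrilateral exists iff every side is shorter than the sum of the others — equivalently, the longest side is less than the sum of the rest.
Longest side 53.29 < 105.59 (sum of the remaining 3), so yes.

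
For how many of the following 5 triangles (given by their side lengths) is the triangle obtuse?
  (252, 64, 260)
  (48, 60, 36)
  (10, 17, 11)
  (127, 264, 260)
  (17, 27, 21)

(252,64,260): 64²+252² = 67600 = 260² → right
(48,60,36): 36²+48² = 3600 = 60² → right
(10,17,11): 10²+11² = 221 < 289 = 17² → obtuse
(127,264,260): 127²+260² = 83729 > 69696 = 264² → acute
(17,27,21): 17²+21² = 730 > 729 = 27² → acute
1 of the 5 is obtuse.

1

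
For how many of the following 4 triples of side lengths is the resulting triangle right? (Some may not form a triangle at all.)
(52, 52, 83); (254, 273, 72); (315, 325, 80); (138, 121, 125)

1

(52,52,83): 52²+52² = 5408 < 6889 = 83² → obtuse
(254,273,72): 72²+254² = 69700 < 74529 = 273² → obtuse
(315,325,80): 80²+315² = 105625 = 325² → right
(138,121,125): 121²+125² = 30266 > 19044 = 138² → acute
1 of the 4 is right.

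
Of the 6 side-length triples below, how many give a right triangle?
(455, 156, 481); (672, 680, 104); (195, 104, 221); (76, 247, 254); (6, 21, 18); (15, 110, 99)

3

(455,156,481): 156²+455² = 231361 = 481² → right
(672,680,104): 104²+672² = 462400 = 680² → right
(195,104,221): 104²+195² = 48841 = 221² → right
(76,247,254): 76²+247² = 66785 > 64516 = 254² → acute
(6,21,18): 6²+18² = 360 < 441 = 21² → obtuse
(15,110,99): 15²+99² = 10026 < 12100 = 110² → obtuse
3 of the 6 are right.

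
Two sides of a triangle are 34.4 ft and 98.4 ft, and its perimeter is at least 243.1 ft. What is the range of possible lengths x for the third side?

110.3 ≤ x < 132.8

Triangle inequality alone gives 64.0 < x < 132.8.
The perimeter condition gives x ≥ 243.1 − 34.4 − 98.4 = 110.3.
Intersecting the two: 110.3 ≤ x < 132.8.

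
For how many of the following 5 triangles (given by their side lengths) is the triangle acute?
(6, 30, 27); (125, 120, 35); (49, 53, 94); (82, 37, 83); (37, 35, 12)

1

(6,30,27): 6²+27² = 765 < 900 = 30² → obtuse
(125,120,35): 35²+120² = 15625 = 125² → right
(49,53,94): 49²+53² = 5210 < 8836 = 94² → obtuse
(82,37,83): 37²+82² = 8093 > 6889 = 83² → acute
(37,35,12): 12²+35² = 1369 = 37² → right
1 of the 5 is acute.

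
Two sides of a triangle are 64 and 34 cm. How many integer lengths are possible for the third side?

The third side lies in the open interval (30, 98).
Integers from 31 to 97 inclusive: 97 − 31 + 1 = 67.

67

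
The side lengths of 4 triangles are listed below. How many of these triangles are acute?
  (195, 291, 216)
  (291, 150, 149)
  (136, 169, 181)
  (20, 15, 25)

1

(195,291,216): 195²+216² = 84681 = 291² → right
(291,150,149): 149²+150² = 44701 < 84681 = 291² → obtuse
(136,169,181): 136²+169² = 47057 > 32761 = 181² → acute
(20,15,25): 15²+20² = 625 = 25² → right
1 of the 4 is acute.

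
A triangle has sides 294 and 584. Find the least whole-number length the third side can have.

The third side must be strictly greater than |294 − 584| = 290.
The smallest integer above 290 is 291.

291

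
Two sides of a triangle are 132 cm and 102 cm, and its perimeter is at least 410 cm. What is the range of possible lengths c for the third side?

176 ≤ c < 234

Triangle inequality alone gives 30 < c < 234.
The perimeter condition gives c ≥ 410 − 132 − 102 = 176.
Intersecting the two: 176 ≤ c < 234.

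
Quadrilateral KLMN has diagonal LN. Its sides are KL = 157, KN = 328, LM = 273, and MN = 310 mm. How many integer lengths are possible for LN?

From triangle KLN: 171 < LN < 485.
From triangle MLN: 37 < LN < 583.
Intersection: 171 < LN < 485, so integers 172 through 484: 313 values.

313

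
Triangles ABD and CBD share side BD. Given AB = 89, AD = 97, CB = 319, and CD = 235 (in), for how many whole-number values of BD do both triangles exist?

101

From triangle ABD: 8 < BD < 186.
From triangle CBD: 84 < BD < 554.
Intersection: 84 < BD < 186, so integers 85 through 185: 101 values.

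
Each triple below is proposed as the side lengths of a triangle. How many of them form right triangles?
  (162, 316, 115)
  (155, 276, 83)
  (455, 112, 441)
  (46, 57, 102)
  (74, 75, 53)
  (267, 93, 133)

1

(162,316,115): 115+162 ≤ 316, not a triangle
(155,276,83): 83+155 ≤ 276, not a triangle
(455,112,441): 112²+441² = 207025 = 455² → right
(46,57,102): 46²+57² = 5365 < 10404 = 102² → obtuse
(74,75,53): 53²+74² = 8285 > 5625 = 75² → acute
(267,93,133): 93+133 ≤ 267, not a triangle
1 of the 6 is right.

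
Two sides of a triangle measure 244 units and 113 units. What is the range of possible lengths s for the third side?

131 < s < 357

By the triangle inequality, s must be less than 244 + 113 = 357 and greater than |244 − 113| = 131.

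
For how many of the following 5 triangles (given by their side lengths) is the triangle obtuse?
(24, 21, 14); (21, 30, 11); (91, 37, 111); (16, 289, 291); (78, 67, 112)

(24,21,14): 14²+21² = 637 > 576 = 24² → acute
(21,30,11): 11²+21² = 562 < 900 = 30² → obtuse
(91,37,111): 37²+91² = 9650 < 12321 = 111² → obtuse
(16,289,291): 16²+289² = 83777 < 84681 = 291² → obtuse
(78,67,112): 67²+78² = 10573 < 12544 = 112² → obtuse
4 of the 5 are obtuse.

4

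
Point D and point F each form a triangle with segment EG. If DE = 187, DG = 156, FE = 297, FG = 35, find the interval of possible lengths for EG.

From triangle DEG: |187 − 156| < EG < 187 + 156, i.e. 31 < EG < 343.
From triangle FEG: 262 < EG < 332.
Both must hold, so EG lies in the intersection.

262 < EG < 332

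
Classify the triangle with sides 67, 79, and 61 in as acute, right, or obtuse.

acute

Compare the square of the longest side to the sum of squares of the other two: 61² + 67² = 8210 > 6241 = 79².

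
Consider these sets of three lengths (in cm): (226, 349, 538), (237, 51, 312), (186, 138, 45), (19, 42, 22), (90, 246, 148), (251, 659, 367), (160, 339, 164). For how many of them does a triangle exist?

1

(226,349,538): 226+349 > 538 → valid
(51,237,312): 51+237 ≤ 312 → not valid
(45,138,186): 45+138 ≤ 186 → not valid
(19,22,42): 19+22 ≤ 42 → not valid
(90,148,246): 90+148 ≤ 246 → not valid
(251,367,659): 251+367 ≤ 659 → not valid
(160,164,339): 160+164 ≤ 339 → not valid
1 of the 7 triples forms a triangle.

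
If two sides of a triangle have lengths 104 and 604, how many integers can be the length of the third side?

207

The third side lies in the open interval (500, 708).
Integers from 501 to 707 inclusive: 707 − 501 + 1 = 207.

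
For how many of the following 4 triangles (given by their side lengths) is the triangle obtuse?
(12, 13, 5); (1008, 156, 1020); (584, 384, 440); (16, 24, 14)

1

(12,13,5): 5²+12² = 169 = 13² → right
(1008,156,1020): 156²+1008² = 1040400 = 1020² → right
(584,384,440): 384²+440² = 341056 = 584² → right
(16,24,14): 14²+16² = 452 < 576 = 24² → obtuse
1 of the 4 is obtuse.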